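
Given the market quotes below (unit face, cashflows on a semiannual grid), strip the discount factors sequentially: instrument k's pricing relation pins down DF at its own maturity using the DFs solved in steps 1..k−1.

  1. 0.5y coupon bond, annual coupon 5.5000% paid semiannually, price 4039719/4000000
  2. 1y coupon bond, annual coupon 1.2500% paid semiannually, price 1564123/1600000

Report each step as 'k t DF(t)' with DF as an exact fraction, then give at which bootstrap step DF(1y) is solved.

step 1 [0.5y] bond c/2=11/400: DF=(4039719/4000000 − 11/400·(0))/(1+11/400) = 9829/10000 ≈ 0.982900
step 2 [1y] bond c/2=1/160: DF=(1564123/1600000 − 1/160·(0.982900))/(1+1/160) = 4827/5000 ≈ 0.965400

1 1/2 9829/10000
2 1 4827/5000
DF(1y) is solved at step 2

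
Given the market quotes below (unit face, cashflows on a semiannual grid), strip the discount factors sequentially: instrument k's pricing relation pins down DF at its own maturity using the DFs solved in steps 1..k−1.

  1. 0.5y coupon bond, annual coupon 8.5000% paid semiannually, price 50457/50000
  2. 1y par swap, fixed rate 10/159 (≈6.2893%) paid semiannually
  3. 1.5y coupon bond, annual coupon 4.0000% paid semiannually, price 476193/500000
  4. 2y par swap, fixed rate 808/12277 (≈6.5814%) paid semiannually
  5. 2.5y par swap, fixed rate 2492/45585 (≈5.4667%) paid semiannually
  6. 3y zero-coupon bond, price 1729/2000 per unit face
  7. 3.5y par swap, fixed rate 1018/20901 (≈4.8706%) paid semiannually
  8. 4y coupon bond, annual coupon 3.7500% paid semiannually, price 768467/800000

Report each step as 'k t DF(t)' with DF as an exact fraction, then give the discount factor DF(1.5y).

step 1 [0.5y] bond c/2=17/400: DF=(50457/50000 − 17/400·(0))/(1+17/400) = 121/125 ≈ 0.968000
step 2 [1y] swap r/2=5/159: DF=(1 − 5/159·(0.968000))/(1+5/159) = 47/50 ≈ 0.940000
step 3 [1.5y] bond c/2=1/50: DF=(476193/500000 − 1/50·(0.968000+0.940000))/(1+1/50) = 8963/10000 ≈ 0.896300
step 4 [2y] swap r/2=404/12277: DF=(1 − 404/12277·(0.968000+0.940000+0.896300))/(1+404/12277) = 2197/2500 ≈ 0.878800
step 5 [2.5y] swap r/2=1246/45585: DF=(1 − 1246/45585·(0.968000+0.940000+0.896300+0.878800))/(1+1246/45585) = 4377/5000 ≈ 0.875400
step 6 [3y] zero: DF = P = 1729/2000 ≈ 0.864500
step 7 [3.5y] swap r/2=509/20901: DF=(1 − 509/20901·(0.968000+0.940000+0.896300+0.878800+0.875400+0.864500))/(1+509/20901) = 8473/10000 ≈ 0.847300
step 8 [4y] bond c/2=3/160: DF=(768467/800000 − 3/160·(0.968000+0.940000+0.896300+0.878800+0.875400+0.864500+0.847300))/(1+3/160) = 331/400 ≈ 0.827500

1 1/2 121/125
2 1 47/50
3 3/2 8963/10000
4 2 2197/2500
5 5/2 4377/5000
6 3 1729/2000
7 7/2 8473/10000
8 4 331/400
DF(1.5y) = 8963/10000 ≈ 0.896300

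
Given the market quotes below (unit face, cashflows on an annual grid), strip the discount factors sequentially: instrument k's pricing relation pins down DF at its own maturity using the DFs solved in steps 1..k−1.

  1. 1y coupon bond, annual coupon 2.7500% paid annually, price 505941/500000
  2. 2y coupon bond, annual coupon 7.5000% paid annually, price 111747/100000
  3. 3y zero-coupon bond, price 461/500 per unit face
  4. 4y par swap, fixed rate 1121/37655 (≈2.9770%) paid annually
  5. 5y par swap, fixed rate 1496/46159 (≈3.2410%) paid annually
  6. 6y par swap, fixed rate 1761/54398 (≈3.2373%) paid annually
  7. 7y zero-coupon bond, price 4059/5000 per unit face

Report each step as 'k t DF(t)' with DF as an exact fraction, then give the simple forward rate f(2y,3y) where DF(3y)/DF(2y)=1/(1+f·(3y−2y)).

step 1 [1y] bond c/1=11/400: DF=(505941/500000 − 11/400·(0))/(1+11/400) = 1231/1250 ≈ 0.984800
step 2 [2y] bond c/1=3/40: DF=(111747/100000 − 3/40·(0.984800))/(1+3/40) = 2427/2500 ≈ 0.970800
step 3 [3y] zero: DF = P = 461/500 ≈ 0.922000
step 4 [4y] swap r/1=1121/37655: DF=(1 − 1121/37655·(0.984800+0.970800+0.922000))/(1+1121/37655) = 8879/10000 ≈ 0.887900
step 5 [5y] swap r/1=1496/46159: DF=(1 − 1496/46159·(0.984800+0.970800+0.922000+0.887900))/(1+1496/46159) = 1063/1250 ≈ 0.850400
step 6 [6y] swap r/1=1761/54398: DF=(1 − 1761/54398·(0.984800+0.970800+0.922000+0.887900+0.850400))/(1+1761/54398) = 8239/10000 ≈ 0.823900
step 7 [7y] zero: DF = P = 4059/5000 ≈ 0.811800

1 1 1231/1250
2 2 2427/2500
3 3 461/500
4 4 8879/10000
5 5 1063/1250
6 6 8239/10000
7 7 4059/5000
f(2y,3y) = ((2427/2500)/(461/500) − 1)/(1) = 122/2305 ≈ 5.2928%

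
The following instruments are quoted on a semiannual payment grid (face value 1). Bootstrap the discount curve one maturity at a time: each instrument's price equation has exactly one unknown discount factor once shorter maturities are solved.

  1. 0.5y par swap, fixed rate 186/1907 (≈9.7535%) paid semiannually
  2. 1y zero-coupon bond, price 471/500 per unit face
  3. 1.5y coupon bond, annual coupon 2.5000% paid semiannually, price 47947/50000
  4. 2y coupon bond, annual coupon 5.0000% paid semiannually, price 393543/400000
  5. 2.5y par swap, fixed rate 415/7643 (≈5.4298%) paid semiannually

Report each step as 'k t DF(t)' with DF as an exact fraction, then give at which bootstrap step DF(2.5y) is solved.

step 1 [0.5y] swap r/2=93/1907: DF=(1 − 93/1907·(0))/(1+93/1907) = 1907/2000 ≈ 0.953500
step 2 [1y] zero: DF = P = 471/500 ≈ 0.942000
step 3 [1.5y] bond c/2=1/80: DF=(47947/50000 − 1/80·(0.953500+0.942000))/(1+1/80) = 9237/10000 ≈ 0.923700
step 4 [2y] bond c/2=1/40: DF=(393543/400000 − 1/40·(0.953500+0.942000+0.923700))/(1+1/40) = 8911/10000 ≈ 0.891100
step 5 [2.5y] swap r/2=415/15286: DF=(1 − 415/15286·(0.953500+0.942000+0.923700+0.891100))/(1+415/15286) = 1751/2000 ≈ 0.875500

1 1/2 1907/2000
2 1 471/500
3 3/2 9237/10000
4 2 8911/10000
5 5/2 1751/2000
DF(2.5y) is solved at step 5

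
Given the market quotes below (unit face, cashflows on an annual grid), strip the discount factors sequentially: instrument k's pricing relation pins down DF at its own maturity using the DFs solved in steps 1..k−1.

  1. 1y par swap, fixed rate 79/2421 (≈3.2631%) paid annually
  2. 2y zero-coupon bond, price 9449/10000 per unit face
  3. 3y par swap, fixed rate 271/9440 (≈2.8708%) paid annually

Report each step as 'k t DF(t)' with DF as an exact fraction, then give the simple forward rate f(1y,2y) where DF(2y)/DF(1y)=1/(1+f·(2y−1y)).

step 1 [1y] swap r/1=79/2421: DF=(1 − 79/2421·(0))/(1+79/2421) = 2421/2500 ≈ 0.968400
step 2 [2y] zero: DF = P = 9449/10000 ≈ 0.944900
step 3 [3y] swap r/1=271/9440: DF=(1 − 271/9440·(0.968400+0.944900))/(1+271/9440) = 9187/10000 ≈ 0.918700

1 1 2421/2500
2 2 9449/10000
3 3 9187/10000
f(1y,2y) = ((2421/2500)/(9449/10000) − 1)/(1) = 235/9449 ≈ 2.4870%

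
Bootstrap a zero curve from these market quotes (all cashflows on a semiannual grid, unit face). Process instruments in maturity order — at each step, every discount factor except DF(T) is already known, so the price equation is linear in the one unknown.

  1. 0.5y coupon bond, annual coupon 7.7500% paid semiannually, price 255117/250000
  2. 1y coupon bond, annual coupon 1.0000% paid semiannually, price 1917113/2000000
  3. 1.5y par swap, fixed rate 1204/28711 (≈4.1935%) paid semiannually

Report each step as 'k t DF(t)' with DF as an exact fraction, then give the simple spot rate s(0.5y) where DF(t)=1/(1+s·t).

step 1 [0.5y] bond c/2=31/800: DF=(255117/250000 − 31/800·(0))/(1+31/800) = 614/625 ≈ 0.982400
step 2 [1y] bond c/2=1/200: DF=(1917113/2000000 − 1/200·(0.982400))/(1+1/200) = 9489/10000 ≈ 0.948900
step 3 [1.5y] swap r/2=602/28711: DF=(1 − 602/28711·(0.982400+0.948900))/(1+602/28711) = 4699/5000 ≈ 0.939800

1 1/2 614/625
2 1 9489/10000
3 3/2 4699/5000
s(0.5y) = (1/(614/625) − 1)/(1/2) = 11/307 ≈ 3.5831%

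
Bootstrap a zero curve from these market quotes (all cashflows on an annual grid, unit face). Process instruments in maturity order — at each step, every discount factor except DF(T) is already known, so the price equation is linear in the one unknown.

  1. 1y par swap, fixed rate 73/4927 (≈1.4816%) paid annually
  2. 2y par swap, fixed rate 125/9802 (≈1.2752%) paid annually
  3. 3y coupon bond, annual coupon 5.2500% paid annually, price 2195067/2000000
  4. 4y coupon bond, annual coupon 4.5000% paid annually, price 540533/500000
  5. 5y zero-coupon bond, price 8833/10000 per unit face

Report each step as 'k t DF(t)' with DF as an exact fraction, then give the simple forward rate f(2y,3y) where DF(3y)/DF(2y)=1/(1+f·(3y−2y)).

1 1 4927/5000
2 2 39/40
3 3 189/200
4 4 4547/5000
5 5 8833/10000
f(2y,3y) = ((39/40)/(189/200) − 1)/(1) = 2/63 ≈ 3.1746%

step 1 [1y] swap r/1=73/4927: DF=(1 − 73/4927·(0))/(1+73/4927) = 4927/5000 ≈ 0.985400
step 2 [2y] swap r/1=125/9802: DF=(1 − 125/9802·(0.985400))/(1+125/9802) = 39/40 ≈ 0.975000
step 3 [3y] bond c/1=21/400: DF=(2195067/2000000 − 21/400·(0.985400+0.975000))/(1+21/400) = 189/200 ≈ 0.945000
step 4 [4y] bond c/1=9/200: DF=(540533/500000 − 9/200·(0.985400+0.975000+0.945000))/(1+9/200) = 4547/5000 ≈ 0.909400
step 5 [5y] zero: DF = P = 8833/10000 ≈ 0.883300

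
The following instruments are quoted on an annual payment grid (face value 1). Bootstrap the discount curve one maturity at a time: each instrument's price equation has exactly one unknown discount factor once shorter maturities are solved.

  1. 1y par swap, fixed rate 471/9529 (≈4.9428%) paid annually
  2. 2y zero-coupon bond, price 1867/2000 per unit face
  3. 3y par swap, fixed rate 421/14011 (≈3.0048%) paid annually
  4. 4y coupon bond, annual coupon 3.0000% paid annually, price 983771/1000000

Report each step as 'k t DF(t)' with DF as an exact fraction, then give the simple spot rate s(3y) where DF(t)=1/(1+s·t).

1 1 9529/10000
2 2 1867/2000
3 3 4579/5000
4 4 1747/2000
s(3y) = (1/(4579/5000) − 1)/(3) = 421/13737 ≈ 3.0647%

step 1 [1y] swap r/1=471/9529: DF=(1 − 471/9529·(0))/(1+471/9529) = 9529/10000 ≈ 0.952900
step 2 [2y] zero: DF = P = 1867/2000 ≈ 0.933500
step 3 [3y] swap r/1=421/14011: DF=(1 − 421/14011·(0.952900+0.933500))/(1+421/14011) = 4579/5000 ≈ 0.915800
step 4 [4y] bond c/1=3/100: DF=(983771/1000000 − 3/100·(0.952900+0.933500+0.915800))/(1+3/100) = 1747/2000 ≈ 0.873500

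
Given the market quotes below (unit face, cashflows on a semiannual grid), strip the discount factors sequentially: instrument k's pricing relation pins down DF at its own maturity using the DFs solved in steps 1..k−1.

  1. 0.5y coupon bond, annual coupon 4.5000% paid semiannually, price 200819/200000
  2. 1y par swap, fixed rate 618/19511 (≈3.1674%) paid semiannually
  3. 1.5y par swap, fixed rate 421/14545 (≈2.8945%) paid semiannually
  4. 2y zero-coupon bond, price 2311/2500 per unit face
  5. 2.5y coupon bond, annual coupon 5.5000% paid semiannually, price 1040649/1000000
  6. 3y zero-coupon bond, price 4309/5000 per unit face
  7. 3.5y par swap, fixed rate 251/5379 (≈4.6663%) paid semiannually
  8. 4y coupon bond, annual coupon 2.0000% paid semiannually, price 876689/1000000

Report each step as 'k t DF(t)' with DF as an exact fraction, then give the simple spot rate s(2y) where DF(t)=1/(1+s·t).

step 1 [0.5y] bond c/2=9/400: DF=(200819/200000 − 9/400·(0))/(1+9/400) = 491/500 ≈ 0.982000
step 2 [1y] swap r/2=309/19511: DF=(1 − 309/19511·(0.982000))/(1+309/19511) = 9691/10000 ≈ 0.969100
step 3 [1.5y] swap r/2=421/29090: DF=(1 − 421/29090·(0.982000+0.969100))/(1+421/29090) = 9579/10000 ≈ 0.957900
step 4 [2y] zero: DF = P = 2311/2500 ≈ 0.924400
step 5 [2.5y] bond c/2=11/400: DF=(1040649/1000000 − 11/400·(0.982000+0.969100+0.957900+0.924400))/(1+11/400) = 4551/5000 ≈ 0.910200
step 6 [3y] zero: DF = P = 4309/5000 ≈ 0.861800
step 7 [3.5y] swap r/2=251/10758: DF=(1 − 251/10758·(0.982000+0.969100+0.957900+0.924400+0.910200+0.861800))/(1+251/10758) = 4247/5000 ≈ 0.849400
step 8 [4y] bond c/2=1/100: DF=(876689/1000000 − 1/100·(0.982000+0.969100+0.957900+0.924400+0.910200+0.861800+0.849400))/(1+1/100) = 8041/10000 ≈ 0.804100

1 1/2 491/500
2 1 9691/10000
3 3/2 9579/10000
4 2 2311/2500
5 5/2 4551/5000
6 3 4309/5000
7 7/2 4247/5000
8 4 8041/10000
s(2y) = (1/(2311/2500) − 1)/(2) = 189/4622 ≈ 4.0891%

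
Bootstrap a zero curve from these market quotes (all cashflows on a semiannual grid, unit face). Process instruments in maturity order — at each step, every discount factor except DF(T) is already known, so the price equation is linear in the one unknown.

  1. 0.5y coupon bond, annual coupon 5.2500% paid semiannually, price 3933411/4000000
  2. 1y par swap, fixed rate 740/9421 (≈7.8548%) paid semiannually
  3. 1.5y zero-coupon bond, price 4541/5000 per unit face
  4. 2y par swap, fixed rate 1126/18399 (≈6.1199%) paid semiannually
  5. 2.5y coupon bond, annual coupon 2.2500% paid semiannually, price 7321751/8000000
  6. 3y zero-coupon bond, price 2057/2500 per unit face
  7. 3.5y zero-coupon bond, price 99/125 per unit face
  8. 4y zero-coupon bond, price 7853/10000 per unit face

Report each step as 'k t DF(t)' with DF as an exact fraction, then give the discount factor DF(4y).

1 1/2 4791/5000
2 1 463/500
3 3/2 4541/5000
4 2 4437/5000
5 5/2 8641/10000
6 3 2057/2500
7 7/2 99/125
8 4 7853/10000
DF(4y) = 7853/10000 ≈ 0.785300

step 1 [0.5y] bond c/2=21/800: DF=(3933411/4000000 − 21/800·(0))/(1+21/800) = 4791/5000 ≈ 0.958200
step 2 [1y] swap r/2=370/9421: DF=(1 − 370/9421·(0.958200))/(1+370/9421) = 463/500 ≈ 0.926000
step 3 [1.5y] zero: DF = P = 4541/5000 ≈ 0.908200
step 4 [2y] swap r/2=563/18399: DF=(1 − 563/18399·(0.958200+0.926000+0.908200))/(1+563/18399) = 4437/5000 ≈ 0.887400
step 5 [2.5y] bond c/2=9/800: DF=(7321751/8000000 − 9/800·(0.958200+0.926000+0.908200+0.887400))/(1+9/800) = 8641/10000 ≈ 0.864100
step 6 [3y] zero: DF = P = 2057/2500 ≈ 0.822800
step 7 [3.5y] zero: DF = P = 99/125 ≈ 0.792000
step 8 [4y] zero: DF = P = 7853/10000 ≈ 0.785300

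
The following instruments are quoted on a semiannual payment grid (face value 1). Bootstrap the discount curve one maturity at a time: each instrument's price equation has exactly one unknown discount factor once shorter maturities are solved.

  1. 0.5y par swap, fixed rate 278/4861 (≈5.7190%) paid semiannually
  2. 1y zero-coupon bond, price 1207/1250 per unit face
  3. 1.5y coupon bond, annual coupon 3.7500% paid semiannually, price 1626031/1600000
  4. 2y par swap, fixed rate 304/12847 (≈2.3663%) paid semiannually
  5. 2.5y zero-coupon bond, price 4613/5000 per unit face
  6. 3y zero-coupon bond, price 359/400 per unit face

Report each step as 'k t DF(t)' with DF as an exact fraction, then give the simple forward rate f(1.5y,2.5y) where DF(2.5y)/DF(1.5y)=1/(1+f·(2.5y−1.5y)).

1 1/2 4861/5000
2 1 1207/1250
3 3/2 9619/10000
4 2 1193/1250
5 5/2 4613/5000
6 3 359/400
f(1.5y,2.5y) = ((9619/10000)/(4613/5000) − 1)/(1) = 393/9226 ≈ 4.2597%

step 1 [0.5y] swap r/2=139/4861: DF=(1 − 139/4861·(0))/(1+139/4861) = 4861/5000 ≈ 0.972200
step 2 [1y] zero: DF = P = 1207/1250 ≈ 0.965600
step 3 [1.5y] bond c/2=3/160: DF=(1626031/1600000 − 3/160·(0.972200+0.965600))/(1+3/160) = 9619/10000 ≈ 0.961900
step 4 [2y] swap r/2=152/12847: DF=(1 − 152/12847·(0.972200+0.965600+0.961900))/(1+152/12847) = 1193/1250 ≈ 0.954400
step 5 [2.5y] zero: DF = P = 4613/5000 ≈ 0.922600
step 6 [3y] zero: DF = P = 359/400 ≈ 0.897500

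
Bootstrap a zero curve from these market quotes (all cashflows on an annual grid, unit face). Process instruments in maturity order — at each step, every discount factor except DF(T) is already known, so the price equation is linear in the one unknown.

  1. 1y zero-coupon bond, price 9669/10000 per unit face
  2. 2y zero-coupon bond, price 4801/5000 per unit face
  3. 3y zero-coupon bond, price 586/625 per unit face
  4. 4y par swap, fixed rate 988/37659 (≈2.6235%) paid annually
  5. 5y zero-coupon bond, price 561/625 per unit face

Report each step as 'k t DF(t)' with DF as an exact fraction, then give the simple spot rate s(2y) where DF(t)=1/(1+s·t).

1 1 9669/10000
2 2 4801/5000
3 3 586/625
4 4 2253/2500
5 5 561/625
s(2y) = (1/(4801/5000) − 1)/(2) = 199/9602 ≈ 2.0725%

step 1 [1y] zero: DF = P = 9669/10000 ≈ 0.966900
step 2 [2y] zero: DF = P = 4801/5000 ≈ 0.960200
step 3 [3y] zero: DF = P = 586/625 ≈ 0.937600
step 4 [4y] swap r/1=988/37659: DF=(1 − 988/37659·(0.966900+0.960200+0.937600))/(1+988/37659) = 2253/2500 ≈ 0.901200
step 5 [5y] zero: DF = P = 561/625 ≈ 0.897600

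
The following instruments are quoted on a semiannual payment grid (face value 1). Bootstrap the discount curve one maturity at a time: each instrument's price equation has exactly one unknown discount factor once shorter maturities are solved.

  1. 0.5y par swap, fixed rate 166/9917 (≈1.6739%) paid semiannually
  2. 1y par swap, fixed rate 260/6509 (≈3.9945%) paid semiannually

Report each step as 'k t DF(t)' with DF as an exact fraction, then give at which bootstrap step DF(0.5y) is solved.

step 1 [0.5y] swap r/2=83/9917: DF=(1 − 83/9917·(0))/(1+83/9917) = 9917/10000 ≈ 0.991700
step 2 [1y] swap r/2=130/6509: DF=(1 − 130/6509·(0.991700))/(1+130/6509) = 961/1000 ≈ 0.961000

1 1/2 9917/10000
2 1 961/1000
DF(0.5y) is solved at step 1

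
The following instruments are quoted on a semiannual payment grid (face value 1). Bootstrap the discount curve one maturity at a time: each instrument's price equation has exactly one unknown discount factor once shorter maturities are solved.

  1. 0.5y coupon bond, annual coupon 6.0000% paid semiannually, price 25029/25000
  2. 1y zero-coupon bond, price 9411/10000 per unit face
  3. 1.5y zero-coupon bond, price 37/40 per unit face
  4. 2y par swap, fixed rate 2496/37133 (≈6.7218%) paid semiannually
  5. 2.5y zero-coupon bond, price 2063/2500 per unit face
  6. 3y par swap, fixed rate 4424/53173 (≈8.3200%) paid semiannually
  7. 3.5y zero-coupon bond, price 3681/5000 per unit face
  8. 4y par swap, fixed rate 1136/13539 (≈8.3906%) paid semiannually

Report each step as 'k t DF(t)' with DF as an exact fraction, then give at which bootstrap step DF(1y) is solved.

step 1 [0.5y] bond c/2=3/100: DF=(25029/25000 − 3/100·(0))/(1+3/100) = 243/250 ≈ 0.972000
step 2 [1y] zero: DF = P = 9411/10000 ≈ 0.941100
step 3 [1.5y] zero: DF = P = 37/40 ≈ 0.925000
step 4 [2y] swap r/2=1248/37133: DF=(1 − 1248/37133·(0.972000+0.941100+0.925000))/(1+1248/37133) = 547/625 ≈ 0.875200
step 5 [2.5y] zero: DF = P = 2063/2500 ≈ 0.825200
step 6 [3y] swap r/2=2212/53173: DF=(1 − 2212/53173·(0.972000+0.941100+0.925000+0.875200+0.825200))/(1+2212/53173) = 1947/2500 ≈ 0.778800
step 7 [3.5y] zero: DF = P = 3681/5000 ≈ 0.736200
step 8 [4y] swap r/2=568/13539: DF=(1 − 568/13539·(0.972000+0.941100+0.925000+0.875200+0.825200+0.778800+0.736200))/(1+568/13539) = 179/250 ≈ 0.716000

1 1/2 243/250
2 1 9411/10000
3 3/2 37/40
4 2 547/625
5 5/2 2063/2500
6 3 1947/2500
7 7/2 3681/5000
8 4 179/250
DF(1y) is solved at step 2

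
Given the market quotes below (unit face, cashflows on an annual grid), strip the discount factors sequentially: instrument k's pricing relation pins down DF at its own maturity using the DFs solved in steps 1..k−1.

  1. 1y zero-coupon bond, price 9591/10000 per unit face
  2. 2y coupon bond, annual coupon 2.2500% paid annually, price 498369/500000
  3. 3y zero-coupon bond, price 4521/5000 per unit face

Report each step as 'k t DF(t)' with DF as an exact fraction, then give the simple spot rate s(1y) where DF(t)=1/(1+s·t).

step 1 [1y] zero: DF = P = 9591/10000 ≈ 0.959100
step 2 [2y] bond c/1=9/400: DF=(498369/500000 − 9/400·(0.959100))/(1+9/400) = 9537/10000 ≈ 0.953700
step 3 [3y] zero: DF = P = 4521/5000 ≈ 0.904200

1 1 9591/10000
2 2 9537/10000
3 3 4521/5000
s(1y) = (1/(9591/10000) − 1)/(1) = 409/9591 ≈ 4.2644%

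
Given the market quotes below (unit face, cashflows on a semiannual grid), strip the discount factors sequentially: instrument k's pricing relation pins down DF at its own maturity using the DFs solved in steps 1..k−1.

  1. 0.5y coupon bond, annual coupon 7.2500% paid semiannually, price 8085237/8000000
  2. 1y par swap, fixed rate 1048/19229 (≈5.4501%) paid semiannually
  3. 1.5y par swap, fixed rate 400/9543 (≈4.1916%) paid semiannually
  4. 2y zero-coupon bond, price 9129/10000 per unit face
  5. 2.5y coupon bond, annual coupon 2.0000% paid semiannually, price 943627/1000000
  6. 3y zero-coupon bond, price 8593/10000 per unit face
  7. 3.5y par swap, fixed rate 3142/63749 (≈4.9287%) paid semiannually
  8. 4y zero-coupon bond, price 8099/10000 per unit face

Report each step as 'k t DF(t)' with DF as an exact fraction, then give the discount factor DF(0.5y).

step 1 [0.5y] bond c/2=29/800: DF=(8085237/8000000 − 29/800·(0))/(1+29/800) = 9753/10000 ≈ 0.975300
step 2 [1y] swap r/2=524/19229: DF=(1 − 524/19229·(0.975300))/(1+524/19229) = 2369/2500 ≈ 0.947600
step 3 [1.5y] swap r/2=200/9543: DF=(1 − 200/9543·(0.975300+0.947600))/(1+200/9543) = 47/50 ≈ 0.940000
step 4 [2y] zero: DF = P = 9129/10000 ≈ 0.912900
step 5 [2.5y] bond c/2=1/100: DF=(943627/1000000 − 1/100·(0.975300+0.947600+0.940000+0.912900))/(1+1/100) = 8969/10000 ≈ 0.896900
step 6 [3y] zero: DF = P = 8593/10000 ≈ 0.859300
step 7 [3.5y] swap r/2=1571/63749: DF=(1 − 1571/63749·(0.975300+0.947600+0.940000+0.912900+0.896900+0.859300))/(1+1571/63749) = 8429/10000 ≈ 0.842900
step 8 [4y] zero: DF = P = 8099/10000 ≈ 0.809900

1 1/2 9753/10000
2 1 2369/2500
3 3/2 47/50
4 2 9129/10000
5 5/2 8969/10000
6 3 8593/10000
7 7/2 8429/10000
8 4 8099/10000
DF(0.5y) = 9753/10000 ≈ 0.975300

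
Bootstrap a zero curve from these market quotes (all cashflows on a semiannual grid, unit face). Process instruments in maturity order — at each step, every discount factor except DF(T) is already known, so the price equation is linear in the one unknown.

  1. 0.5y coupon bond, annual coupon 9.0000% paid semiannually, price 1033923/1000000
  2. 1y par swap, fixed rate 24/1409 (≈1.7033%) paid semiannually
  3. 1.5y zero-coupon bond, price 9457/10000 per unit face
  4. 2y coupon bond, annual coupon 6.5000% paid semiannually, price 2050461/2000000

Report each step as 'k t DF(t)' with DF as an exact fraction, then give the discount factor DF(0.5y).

1 1/2 4947/5000
2 1 1229/1250
3 3/2 9457/10000
4 2 9011/10000
DF(0.5y) = 4947/5000 ≈ 0.989400

step 1 [0.5y] bond c/2=9/200: DF=(1033923/1000000 − 9/200·(0))/(1+9/200) = 4947/5000 ≈ 0.989400
step 2 [1y] swap r/2=12/1409: DF=(1 − 12/1409·(0.989400))/(1+12/1409) = 1229/1250 ≈ 0.983200
step 3 [1.5y] zero: DF = P = 9457/10000 ≈ 0.945700
step 4 [2y] bond c/2=13/400: DF=(2050461/2000000 − 13/400·(0.989400+0.983200+0.945700))/(1+13/400) = 9011/10000 ≈ 0.901100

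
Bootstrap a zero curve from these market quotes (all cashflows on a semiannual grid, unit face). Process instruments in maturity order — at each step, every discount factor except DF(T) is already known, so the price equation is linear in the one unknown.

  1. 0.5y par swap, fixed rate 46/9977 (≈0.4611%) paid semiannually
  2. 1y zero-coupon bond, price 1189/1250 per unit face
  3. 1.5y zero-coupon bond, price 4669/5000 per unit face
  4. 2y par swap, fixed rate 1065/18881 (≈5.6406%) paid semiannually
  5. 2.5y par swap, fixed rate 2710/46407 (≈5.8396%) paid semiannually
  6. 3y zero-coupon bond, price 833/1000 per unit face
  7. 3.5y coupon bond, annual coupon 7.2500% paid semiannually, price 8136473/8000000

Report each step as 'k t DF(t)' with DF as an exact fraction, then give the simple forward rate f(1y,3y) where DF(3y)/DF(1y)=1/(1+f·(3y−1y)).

step 1 [0.5y] swap r/2=23/9977: DF=(1 − 23/9977·(0))/(1+23/9977) = 9977/10000 ≈ 0.997700
step 2 [1y] zero: DF = P = 1189/1250 ≈ 0.951200
step 3 [1.5y] zero: DF = P = 4669/5000 ≈ 0.933800
step 4 [2y] swap r/2=1065/37762: DF=(1 − 1065/37762·(0.997700+0.951200+0.933800))/(1+1065/37762) = 1787/2000 ≈ 0.893500
step 5 [2.5y] swap r/2=1355/46407: DF=(1 − 1355/46407·(0.997700+0.951200+0.933800+0.893500))/(1+1355/46407) = 1729/2000 ≈ 0.864500
step 6 [3y] zero: DF = P = 833/1000 ≈ 0.833000
step 7 [3.5y] bond c/2=29/800: DF=(8136473/8000000 − 29/800·(0.997700+0.951200+0.933800+0.893500+0.864500+0.833000))/(1+29/800) = 79/100 ≈ 0.790000

1 1/2 9977/10000
2 1 1189/1250
3 3/2 4669/5000
4 2 1787/2000
5 5/2 1729/2000
6 3 833/1000
7 7/2 79/100
f(1y,3y) = ((1189/1250)/(833/1000) − 1)/(2) = 591/8330 ≈ 7.0948%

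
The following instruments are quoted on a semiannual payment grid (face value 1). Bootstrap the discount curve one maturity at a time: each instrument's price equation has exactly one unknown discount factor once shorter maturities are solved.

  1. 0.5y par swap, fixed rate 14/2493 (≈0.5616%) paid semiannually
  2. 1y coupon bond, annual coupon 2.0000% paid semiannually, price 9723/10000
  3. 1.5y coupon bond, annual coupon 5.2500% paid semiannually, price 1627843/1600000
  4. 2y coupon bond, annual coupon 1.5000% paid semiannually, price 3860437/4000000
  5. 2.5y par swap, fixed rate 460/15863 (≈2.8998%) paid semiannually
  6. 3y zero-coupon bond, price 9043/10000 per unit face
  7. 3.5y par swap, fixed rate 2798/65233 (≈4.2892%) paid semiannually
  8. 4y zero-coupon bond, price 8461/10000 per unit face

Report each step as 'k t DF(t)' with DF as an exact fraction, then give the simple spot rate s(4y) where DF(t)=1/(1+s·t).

1 1/2 2493/2500
2 1 1191/1250
3 3/2 1883/2000
4 2 2341/2500
5 5/2 931/1000
6 3 9043/10000
7 7/2 8601/10000
8 4 8461/10000
s(4y) = (1/(8461/10000) − 1)/(4) = 1539/33844 ≈ 4.5473%

step 1 [0.5y] swap r/2=7/2493: DF=(1 − 7/2493·(0))/(1+7/2493) = 2493/2500 ≈ 0.997200
step 2 [1y] bond c/2=1/100: DF=(9723/10000 − 1/100·(0.997200))/(1+1/100) = 1191/1250 ≈ 0.952800
step 3 [1.5y] bond c/2=21/800: DF=(1627843/1600000 − 21/800·(0.997200+0.952800))/(1+21/800) = 1883/2000 ≈ 0.941500
step 4 [2y] bond c/2=3/400: DF=(3860437/4000000 − 3/400·(0.997200+0.952800+0.941500))/(1+3/400) = 2341/2500 ≈ 0.936400
step 5 [2.5y] swap r/2=230/15863: DF=(1 − 230/15863·(0.997200+0.952800+0.941500+0.936400))/(1+230/15863) = 931/1000 ≈ 0.931000
step 6 [3y] zero: DF = P = 9043/10000 ≈ 0.904300
step 7 [3.5y] swap r/2=1399/65233: DF=(1 − 1399/65233·(0.997200+0.952800+0.941500+0.936400+0.931000+0.904300))/(1+1399/65233) = 8601/10000 ≈ 0.860100
step 8 [4y] zero: DF = P = 8461/10000 ≈ 0.846100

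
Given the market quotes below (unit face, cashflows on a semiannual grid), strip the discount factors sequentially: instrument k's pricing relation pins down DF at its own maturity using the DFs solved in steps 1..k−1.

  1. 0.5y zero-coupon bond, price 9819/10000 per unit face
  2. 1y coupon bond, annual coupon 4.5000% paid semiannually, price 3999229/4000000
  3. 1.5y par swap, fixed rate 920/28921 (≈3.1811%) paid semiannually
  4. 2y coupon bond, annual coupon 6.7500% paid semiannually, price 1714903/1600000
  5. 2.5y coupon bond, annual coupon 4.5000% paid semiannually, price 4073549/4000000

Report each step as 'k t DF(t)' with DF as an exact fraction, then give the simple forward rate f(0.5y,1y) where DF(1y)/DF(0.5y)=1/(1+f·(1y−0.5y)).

1 1/2 9819/10000
2 1 4781/5000
3 3/2 477/500
4 2 589/625
5 5/2 2279/2500
f(0.5y,1y) = ((9819/10000)/(4781/5000) − 1)/(1/2) = 257/4781 ≈ 5.3754%

step 1 [0.5y] zero: DF = P = 9819/10000 ≈ 0.981900
step 2 [1y] bond c/2=9/400: DF=(3999229/4000000 − 9/400·(0.981900))/(1+9/400) = 4781/5000 ≈ 0.956200
step 3 [1.5y] swap r/2=460/28921: DF=(1 − 460/28921·(0.981900+0.956200))/(1+460/28921) = 477/500 ≈ 0.954000
step 4 [2y] bond c/2=27/800: DF=(1714903/1600000 − 27/800·(0.981900+0.956200+0.954000))/(1+27/800) = 589/625 ≈ 0.942400
step 5 [2.5y] bond c/2=9/400: DF=(4073549/4000000 − 9/400·(0.981900+0.956200+0.954000+0.942400))/(1+9/400) = 2279/2500 ≈ 0.911600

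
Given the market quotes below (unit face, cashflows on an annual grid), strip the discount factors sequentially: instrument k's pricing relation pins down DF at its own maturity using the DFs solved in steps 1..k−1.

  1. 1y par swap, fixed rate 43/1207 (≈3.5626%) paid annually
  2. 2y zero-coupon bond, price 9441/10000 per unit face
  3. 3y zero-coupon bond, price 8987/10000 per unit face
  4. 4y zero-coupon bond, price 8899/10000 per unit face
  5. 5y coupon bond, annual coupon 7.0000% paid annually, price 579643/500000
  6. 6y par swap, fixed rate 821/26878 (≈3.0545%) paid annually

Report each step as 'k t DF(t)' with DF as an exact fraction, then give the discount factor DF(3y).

1 1 1207/1250
2 2 9441/10000
3 3 8987/10000
4 4 8899/10000
5 5 1683/2000
6 6 4179/5000
DF(3y) = 8987/10000 ≈ 0.898700

step 1 [1y] swap r/1=43/1207: DF=(1 − 43/1207·(0))/(1+43/1207) = 1207/1250 ≈ 0.965600
step 2 [2y] zero: DF = P = 9441/10000 ≈ 0.944100
step 3 [3y] zero: DF = P = 8987/10000 ≈ 0.898700
step 4 [4y] zero: DF = P = 8899/10000 ≈ 0.889900
step 5 [5y] bond c/1=7/100: DF=(579643/500000 − 7/100·(0.965600+0.944100+0.898700+0.889900))/(1+7/100) = 1683/2000 ≈ 0.841500
step 6 [6y] swap r/1=821/26878: DF=(1 − 821/26878·(0.965600+0.944100+0.898700+0.889900+0.841500))/(1+821/26878) = 4179/5000 ≈ 0.835800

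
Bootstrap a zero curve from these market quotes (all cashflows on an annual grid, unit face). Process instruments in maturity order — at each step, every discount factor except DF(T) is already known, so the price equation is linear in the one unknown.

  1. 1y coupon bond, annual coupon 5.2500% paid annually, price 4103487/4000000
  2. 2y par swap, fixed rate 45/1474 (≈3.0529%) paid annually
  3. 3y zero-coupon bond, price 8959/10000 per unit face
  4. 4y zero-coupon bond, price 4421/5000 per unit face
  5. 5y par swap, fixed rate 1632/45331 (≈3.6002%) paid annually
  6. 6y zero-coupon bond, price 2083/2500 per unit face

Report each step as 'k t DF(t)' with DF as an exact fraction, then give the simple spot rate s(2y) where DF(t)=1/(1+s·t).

step 1 [1y] bond c/1=21/400: DF=(4103487/4000000 − 21/400·(0))/(1+21/400) = 9747/10000 ≈ 0.974700
step 2 [2y] swap r/1=45/1474: DF=(1 − 45/1474·(0.974700))/(1+45/1474) = 1883/2000 ≈ 0.941500
step 3 [3y] zero: DF = P = 8959/10000 ≈ 0.895900
step 4 [4y] zero: DF = P = 4421/5000 ≈ 0.884200
step 5 [5y] swap r/1=1632/45331: DF=(1 − 1632/45331·(0.974700+0.941500+0.895900+0.884200))/(1+1632/45331) = 523/625 ≈ 0.836800
step 6 [6y] zero: DF = P = 2083/2500 ≈ 0.833200

1 1 9747/10000
2 2 1883/2000
3 3 8959/10000
4 4 4421/5000
5 5 523/625
6 6 2083/2500
s(2y) = (1/(1883/2000) − 1)/(2) = 117/3766 ≈ 3.1067%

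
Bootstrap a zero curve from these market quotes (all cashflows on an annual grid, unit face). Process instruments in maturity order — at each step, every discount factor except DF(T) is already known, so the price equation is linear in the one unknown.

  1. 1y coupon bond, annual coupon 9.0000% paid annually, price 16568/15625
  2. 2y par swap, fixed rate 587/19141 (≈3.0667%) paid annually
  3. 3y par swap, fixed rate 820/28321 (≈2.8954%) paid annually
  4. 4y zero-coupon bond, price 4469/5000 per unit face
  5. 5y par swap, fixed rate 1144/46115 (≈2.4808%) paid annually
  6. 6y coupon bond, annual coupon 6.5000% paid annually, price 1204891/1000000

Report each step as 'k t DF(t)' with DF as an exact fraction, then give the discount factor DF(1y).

step 1 [1y] bond c/1=9/100: DF=(16568/15625 − 9/100·(0))/(1+9/100) = 608/625 ≈ 0.972800
step 2 [2y] swap r/1=587/19141: DF=(1 − 587/19141·(0.972800))/(1+587/19141) = 9413/10000 ≈ 0.941300
step 3 [3y] swap r/1=820/28321: DF=(1 − 820/28321·(0.972800+0.941300))/(1+820/28321) = 459/500 ≈ 0.918000
step 4 [4y] zero: DF = P = 4469/5000 ≈ 0.893800
step 5 [5y] swap r/1=1144/46115: DF=(1 − 1144/46115·(0.972800+0.941300+0.918000+0.893800))/(1+1144/46115) = 1107/1250 ≈ 0.885600
step 6 [6y] bond c/1=13/200: DF=(1204891/1000000 − 13/200·(0.972800+0.941300+0.918000+0.893800+0.885600))/(1+13/200) = 8499/10000 ≈ 0.849900

1 1 608/625
2 2 9413/10000
3 3 459/500
4 4 4469/5000
5 5 1107/1250
6 6 8499/10000
DF(1y) = 608/625 ≈ 0.972800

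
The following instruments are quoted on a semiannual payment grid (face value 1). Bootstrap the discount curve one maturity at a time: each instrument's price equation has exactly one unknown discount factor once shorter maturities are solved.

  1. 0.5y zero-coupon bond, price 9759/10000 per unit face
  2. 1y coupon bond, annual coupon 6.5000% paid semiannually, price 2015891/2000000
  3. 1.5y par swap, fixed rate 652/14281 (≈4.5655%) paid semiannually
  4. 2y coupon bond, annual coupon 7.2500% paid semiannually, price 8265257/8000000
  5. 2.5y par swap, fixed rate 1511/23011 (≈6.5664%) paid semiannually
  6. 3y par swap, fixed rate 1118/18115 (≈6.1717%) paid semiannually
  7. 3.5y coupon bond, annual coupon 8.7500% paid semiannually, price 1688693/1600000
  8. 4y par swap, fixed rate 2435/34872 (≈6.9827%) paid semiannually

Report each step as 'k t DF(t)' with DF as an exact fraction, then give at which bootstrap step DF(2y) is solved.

1 1/2 9759/10000
2 1 1891/2000
3 3/2 2337/2500
4 2 8971/10000
5 5/2 8489/10000
6 3 8323/10000
7 7/2 3917/5000
8 4 1513/2000
DF(2y) is solved at step 4

step 1 [0.5y] zero: DF = P = 9759/10000 ≈ 0.975900
step 2 [1y] bond c/2=13/400: DF=(2015891/2000000 − 13/400·(0.975900))/(1+13/400) = 1891/2000 ≈ 0.945500
step 3 [1.5y] swap r/2=326/14281: DF=(1 − 326/14281·(0.975900+0.945500))/(1+326/14281) = 2337/2500 ≈ 0.934800
step 4 [2y] bond c/2=29/800: DF=(8265257/8000000 − 29/800·(0.975900+0.945500+0.934800))/(1+29/800) = 8971/10000 ≈ 0.897100
step 5 [2.5y] swap r/2=1511/46022: DF=(1 − 1511/46022·(0.975900+0.945500+0.934800+0.897100))/(1+1511/46022) = 8489/10000 ≈ 0.848900
step 6 [3y] swap r/2=559/18115: DF=(1 − 559/18115·(0.975900+0.945500+0.934800+0.897100+0.848900))/(1+559/18115) = 8323/10000 ≈ 0.832300
step 7 [3.5y] bond c/2=7/160: DF=(1688693/1600000 − 7/160·(0.975900+0.945500+0.934800+0.897100+0.848900+0.832300))/(1+7/160) = 3917/5000 ≈ 0.783400
step 8 [4y] swap r/2=2435/69744: DF=(1 − 2435/69744·(0.975900+0.945500+0.934800+0.897100+0.848900+0.832300+0.783400))/(1+2435/69744) = 1513/2000 ≈ 0.756500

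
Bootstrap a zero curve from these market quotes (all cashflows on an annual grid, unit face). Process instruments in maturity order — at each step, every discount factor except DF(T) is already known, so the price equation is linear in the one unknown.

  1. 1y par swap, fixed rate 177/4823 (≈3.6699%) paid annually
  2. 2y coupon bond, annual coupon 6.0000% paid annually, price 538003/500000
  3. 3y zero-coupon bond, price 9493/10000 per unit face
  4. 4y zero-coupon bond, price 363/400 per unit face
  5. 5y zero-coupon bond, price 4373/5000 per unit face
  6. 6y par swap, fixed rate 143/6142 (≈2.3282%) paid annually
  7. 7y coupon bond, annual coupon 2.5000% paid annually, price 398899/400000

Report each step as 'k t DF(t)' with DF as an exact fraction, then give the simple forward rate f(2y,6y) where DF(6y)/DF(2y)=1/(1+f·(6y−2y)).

step 1 [1y] swap r/1=177/4823: DF=(1 − 177/4823·(0))/(1+177/4823) = 4823/5000 ≈ 0.964600
step 2 [2y] bond c/1=3/50: DF=(538003/500000 − 3/50·(0.964600))/(1+3/50) = 1921/2000 ≈ 0.960500
step 3 [3y] zero: DF = P = 9493/10000 ≈ 0.949300
step 4 [4y] zero: DF = P = 363/400 ≈ 0.907500
step 5 [5y] zero: DF = P = 4373/5000 ≈ 0.874600
step 6 [6y] swap r/1=143/6142: DF=(1 − 143/6142·(0.964600+0.960500+0.949300+0.907500+0.874600))/(1+143/6142) = 8713/10000 ≈ 0.871300
step 7 [7y] bond c/1=1/40: DF=(398899/400000 − 1/40·(0.964600+0.960500+0.949300+0.907500+0.874600+0.871300))/(1+1/40) = 8381/10000 ≈ 0.838100

1 1 4823/5000
2 2 1921/2000
3 3 9493/10000
4 4 363/400
5 5 4373/5000
6 6 8713/10000
7 7 8381/10000
f(2y,6y) = ((1921/2000)/(8713/10000) − 1)/(4) = 223/8713 ≈ 2.5594%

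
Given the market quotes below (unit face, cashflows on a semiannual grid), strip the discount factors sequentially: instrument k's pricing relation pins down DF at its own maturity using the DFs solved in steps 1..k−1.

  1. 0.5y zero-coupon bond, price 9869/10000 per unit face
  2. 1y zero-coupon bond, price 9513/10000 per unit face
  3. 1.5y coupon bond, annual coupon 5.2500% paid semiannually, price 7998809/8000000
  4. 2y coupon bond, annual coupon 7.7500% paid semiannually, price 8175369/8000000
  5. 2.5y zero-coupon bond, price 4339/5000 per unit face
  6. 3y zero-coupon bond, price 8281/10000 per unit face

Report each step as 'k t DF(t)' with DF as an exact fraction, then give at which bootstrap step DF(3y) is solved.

step 1 [0.5y] zero: DF = P = 9869/10000 ≈ 0.986900
step 2 [1y] zero: DF = P = 9513/10000 ≈ 0.951300
step 3 [1.5y] bond c/2=21/800: DF=(7998809/8000000 − 21/800·(0.986900+0.951300))/(1+21/800) = 9247/10000 ≈ 0.924700
step 4 [2y] bond c/2=31/800: DF=(8175369/8000000 − 31/800·(0.986900+0.951300+0.924700))/(1+31/800) = 877/1000 ≈ 0.877000
step 5 [2.5y] zero: DF = P = 4339/5000 ≈ 0.867800
step 6 [3y] zero: DF = P = 8281/10000 ≈ 0.828100

1 1/2 9869/10000
2 1 9513/10000
3 3/2 9247/10000
4 2 877/1000
5 5/2 4339/5000
6 3 8281/10000
DF(3y) is solved at step 6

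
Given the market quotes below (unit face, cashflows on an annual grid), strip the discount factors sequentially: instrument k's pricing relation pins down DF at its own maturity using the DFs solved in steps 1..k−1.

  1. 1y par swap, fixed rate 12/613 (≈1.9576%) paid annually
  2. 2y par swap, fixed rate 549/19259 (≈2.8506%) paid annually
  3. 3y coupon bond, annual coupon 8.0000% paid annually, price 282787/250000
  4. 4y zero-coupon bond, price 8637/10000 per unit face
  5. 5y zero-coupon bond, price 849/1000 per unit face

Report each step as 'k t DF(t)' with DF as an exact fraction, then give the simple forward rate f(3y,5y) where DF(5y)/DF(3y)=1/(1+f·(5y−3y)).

1 1 613/625
2 2 9451/10000
3 3 9047/10000
4 4 8637/10000
5 5 849/1000
f(3y,5y) = ((9047/10000)/(849/1000) − 1)/(2) = 557/16980 ≈ 3.2803%

step 1 [1y] swap r/1=12/613: DF=(1 − 12/613·(0))/(1+12/613) = 613/625 ≈ 0.980800
step 2 [2y] swap r/1=549/19259: DF=(1 − 549/19259·(0.980800))/(1+549/19259) = 9451/10000 ≈ 0.945100
step 3 [3y] bond c/1=2/25: DF=(282787/250000 − 2/25·(0.980800+0.945100))/(1+2/25) = 9047/10000 ≈ 0.904700
step 4 [4y] zero: DF = P = 8637/10000 ≈ 0.863700
step 5 [5y] zero: DF = P = 849/1000 ≈ 0.849000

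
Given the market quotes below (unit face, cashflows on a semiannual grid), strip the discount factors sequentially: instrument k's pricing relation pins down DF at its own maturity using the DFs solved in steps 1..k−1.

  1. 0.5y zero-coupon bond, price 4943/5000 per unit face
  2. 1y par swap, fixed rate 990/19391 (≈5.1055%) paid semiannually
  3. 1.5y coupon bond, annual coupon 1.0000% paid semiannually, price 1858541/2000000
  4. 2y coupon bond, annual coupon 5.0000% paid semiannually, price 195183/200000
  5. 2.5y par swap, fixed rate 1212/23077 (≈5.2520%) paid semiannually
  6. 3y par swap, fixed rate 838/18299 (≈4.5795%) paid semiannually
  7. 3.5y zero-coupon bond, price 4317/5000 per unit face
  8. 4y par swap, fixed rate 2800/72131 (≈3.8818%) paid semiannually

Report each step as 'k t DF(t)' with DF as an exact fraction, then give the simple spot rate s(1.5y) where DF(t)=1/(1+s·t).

1 1/2 4943/5000
2 1 1901/2000
3 3/2 183/200
4 2 353/400
5 5/2 2197/2500
6 3 8743/10000
7 7/2 4317/5000
8 4 43/50
s(1.5y) = (1/(183/200) − 1)/(3/2) = 34/549 ≈ 6.1931%

step 1 [0.5y] zero: DF = P = 4943/5000 ≈ 0.988600
step 2 [1y] swap r/2=495/19391: DF=(1 − 495/19391·(0.988600))/(1+495/19391) = 1901/2000 ≈ 0.950500
step 3 [1.5y] bond c/2=1/200: DF=(1858541/2000000 − 1/200·(0.988600+0.950500))/(1+1/200) = 183/200 ≈ 0.915000
step 4 [2y] bond c/2=1/40: DF=(195183/200000 − 1/40·(0.988600+0.950500+0.915000))/(1+1/40) = 353/400 ≈ 0.882500
step 5 [2.5y] swap r/2=606/23077: DF=(1 − 606/23077·(0.988600+0.950500+0.915000+0.882500))/(1+606/23077) = 2197/2500 ≈ 0.878800
step 6 [3y] swap r/2=419/18299: DF=(1 − 419/18299·(0.988600+0.950500+0.915000+0.882500+0.878800))/(1+419/18299) = 8743/10000 ≈ 0.874300
step 7 [3.5y] zero: DF = P = 4317/5000 ≈ 0.863400
step 8 [4y] swap r/2=1400/72131: DF=(1 − 1400/72131·(0.988600+0.950500+0.915000+0.882500+0.878800+0.874300+0.863400))/(1+1400/72131) = 43/50 ≈ 0.860000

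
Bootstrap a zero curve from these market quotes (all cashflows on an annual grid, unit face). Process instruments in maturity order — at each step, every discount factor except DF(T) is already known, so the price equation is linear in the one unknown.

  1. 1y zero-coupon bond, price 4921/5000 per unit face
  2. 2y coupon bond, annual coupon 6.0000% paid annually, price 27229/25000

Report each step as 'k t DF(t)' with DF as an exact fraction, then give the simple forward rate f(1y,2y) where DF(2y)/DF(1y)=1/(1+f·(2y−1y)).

step 1 [1y] zero: DF = P = 4921/5000 ≈ 0.984200
step 2 [2y] bond c/1=3/50: DF=(27229/25000 − 3/50·(0.984200))/(1+3/50) = 4859/5000 ≈ 0.971800

1 1 4921/5000
2 2 4859/5000
f(1y,2y) = ((4921/5000)/(4859/5000) − 1)/(1) = 62/4859 ≈ 1.2760%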